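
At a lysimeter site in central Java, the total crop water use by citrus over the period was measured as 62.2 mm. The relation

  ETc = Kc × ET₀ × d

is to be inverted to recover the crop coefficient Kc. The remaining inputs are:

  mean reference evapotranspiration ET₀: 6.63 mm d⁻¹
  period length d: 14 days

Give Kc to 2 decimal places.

ETc = Kc × ET₀ × d  ⇒  Kc = ETc / (ET₀ × d)
Kc = 62.2 / (6.63 × 14) = 62.2 / 92.82 = 0.6701

0.67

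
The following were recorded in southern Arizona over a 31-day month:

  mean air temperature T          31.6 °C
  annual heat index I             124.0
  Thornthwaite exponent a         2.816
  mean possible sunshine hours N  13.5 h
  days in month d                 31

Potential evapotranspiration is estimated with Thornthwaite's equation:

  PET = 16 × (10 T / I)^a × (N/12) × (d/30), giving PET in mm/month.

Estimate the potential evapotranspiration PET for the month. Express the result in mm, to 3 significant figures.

10T/I = 10 × 31.6 / 124.0 = 2.5484
(10T/I)^a = 2.5484^2.816 = 13.9332
Uncorrected PET = 16 × 13.9332 = 222.931 mm
Correction = (N/12)(d/30) = (13.5/12)(31/30) = 1.1625
PET = 222.931 × 1.1625 = 259.157 mm/month

259 mm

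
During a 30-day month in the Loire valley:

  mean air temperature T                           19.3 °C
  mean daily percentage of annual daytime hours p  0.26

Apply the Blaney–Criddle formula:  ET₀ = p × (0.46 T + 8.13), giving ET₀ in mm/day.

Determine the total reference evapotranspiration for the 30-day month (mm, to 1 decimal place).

ET₀ = 0.26 × (0.46 × 19.3 + 8.13) = 0.26 × 17.008 = 4.4221 mm/d
Monthly total = 4.4221 × 30 = 132.663 mm

132.7 mm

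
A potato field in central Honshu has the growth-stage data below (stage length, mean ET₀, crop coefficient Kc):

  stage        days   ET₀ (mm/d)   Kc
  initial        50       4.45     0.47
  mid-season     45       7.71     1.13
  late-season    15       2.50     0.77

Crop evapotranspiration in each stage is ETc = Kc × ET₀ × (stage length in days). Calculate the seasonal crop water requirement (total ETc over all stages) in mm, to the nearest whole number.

526 mm

initial: 0.47 × 4.45 × 50 = 104.58 mm
mid-season: 1.13 × 7.71 × 45 = 392.05 mm
late-season: 0.77 × 2.50 × 15 = 28.88 mm
Seasonal total = 525.51 mm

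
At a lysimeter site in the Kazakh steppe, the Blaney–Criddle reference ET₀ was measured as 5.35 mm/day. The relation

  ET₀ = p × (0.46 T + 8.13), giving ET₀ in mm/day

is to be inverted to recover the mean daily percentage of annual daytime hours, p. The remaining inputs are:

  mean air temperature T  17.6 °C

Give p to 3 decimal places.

p = ET₀ / (0.46 T + 8.13) = 5.35 / (0.46 × 17.6 + 8.13) = 5.35 / 16.226 = 0.3297

0.330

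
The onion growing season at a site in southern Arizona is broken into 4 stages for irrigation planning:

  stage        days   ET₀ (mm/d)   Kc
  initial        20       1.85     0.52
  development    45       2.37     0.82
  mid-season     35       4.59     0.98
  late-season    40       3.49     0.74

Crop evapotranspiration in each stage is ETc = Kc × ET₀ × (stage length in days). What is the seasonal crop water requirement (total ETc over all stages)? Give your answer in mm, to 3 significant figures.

initial: 0.52 × 1.85 × 20 = 19.24 mm
development: 0.82 × 2.37 × 45 = 87.45 mm
mid-season: 0.98 × 4.59 × 35 = 157.44 mm
late-season: 0.74 × 3.49 × 40 = 103.30 mm
Seasonal total = 367.43 mm

367 mm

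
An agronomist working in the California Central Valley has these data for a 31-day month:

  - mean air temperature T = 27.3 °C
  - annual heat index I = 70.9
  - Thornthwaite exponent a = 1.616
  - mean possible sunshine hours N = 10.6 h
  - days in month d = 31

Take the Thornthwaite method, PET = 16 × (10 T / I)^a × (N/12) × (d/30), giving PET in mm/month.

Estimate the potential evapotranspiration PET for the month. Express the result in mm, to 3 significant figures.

10T/I = 10 × 27.3 / 70.9 = 3.8505
(10T/I)^a = 3.8505^1.616 = 8.8348
Uncorrected PET = 16 × 8.8348 = 141.357 mm
Correction = (N/12)(d/30) = (10.6/12)(31/30) = 0.9128
PET = 141.357 × 0.9128 = 129.031 mm/month

129 mm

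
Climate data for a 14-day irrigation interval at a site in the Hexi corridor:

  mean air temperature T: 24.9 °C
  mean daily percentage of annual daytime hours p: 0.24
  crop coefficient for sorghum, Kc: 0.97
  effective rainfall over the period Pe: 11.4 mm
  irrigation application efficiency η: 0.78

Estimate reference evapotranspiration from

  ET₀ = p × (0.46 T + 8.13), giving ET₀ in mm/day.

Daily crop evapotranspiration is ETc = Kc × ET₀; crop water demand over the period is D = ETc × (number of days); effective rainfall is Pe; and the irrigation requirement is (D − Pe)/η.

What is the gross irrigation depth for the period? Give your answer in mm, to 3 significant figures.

67.2 mm

ET₀ = 0.24 × (0.46 × 24.9 + 8.13) = 0.24 × 19.584 = 4.7002 mm/d
ETc = Kc × ET₀ = 0.97 × 4.7002 = 4.5592 mm/d
Crop demand D = ETc × 14 d = 4.5592 × 14 = 63.829 mm
D − Pe = 63.829 − 11.4 = 52.429 mm
Gross irrigation = 52.429 / 0.78 = 67.217 mm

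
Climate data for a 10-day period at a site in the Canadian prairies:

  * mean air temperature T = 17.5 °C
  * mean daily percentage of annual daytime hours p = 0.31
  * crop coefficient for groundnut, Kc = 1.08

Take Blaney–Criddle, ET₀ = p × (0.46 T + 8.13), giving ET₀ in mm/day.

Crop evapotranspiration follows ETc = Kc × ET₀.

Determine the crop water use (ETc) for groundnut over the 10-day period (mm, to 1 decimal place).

ET₀ = 0.31 × (0.46 × 17.5 + 8.13) = 0.31 × 16.180 = 5.0158 mm/d
ETc = Kc × ET₀ = 1.08 × 5.0158 = 5.4171 mm/d
Over 10 days: 5.4171 × 10 = 54.171 mm

54.2 mm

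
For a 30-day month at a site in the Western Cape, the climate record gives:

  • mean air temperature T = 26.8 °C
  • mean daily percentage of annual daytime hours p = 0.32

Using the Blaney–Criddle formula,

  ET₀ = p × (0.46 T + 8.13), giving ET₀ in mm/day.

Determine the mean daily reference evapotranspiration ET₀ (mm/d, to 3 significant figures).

6.55 mm/d

ET₀ = 0.32 × (0.46 × 26.8 + 8.13) = 0.32 × 20.458 = 6.5466 mm/d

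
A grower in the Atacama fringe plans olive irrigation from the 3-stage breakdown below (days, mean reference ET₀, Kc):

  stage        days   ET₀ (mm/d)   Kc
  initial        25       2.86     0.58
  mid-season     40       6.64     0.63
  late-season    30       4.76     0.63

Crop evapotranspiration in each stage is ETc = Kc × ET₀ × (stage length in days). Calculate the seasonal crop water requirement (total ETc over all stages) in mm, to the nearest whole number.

299 mm

initial: 0.58 × 2.86 × 25 = 41.47 mm
mid-season: 0.63 × 6.64 × 40 = 167.33 mm
late-season: 0.63 × 4.76 × 30 = 89.96 mm
Seasonal total = 298.76 mm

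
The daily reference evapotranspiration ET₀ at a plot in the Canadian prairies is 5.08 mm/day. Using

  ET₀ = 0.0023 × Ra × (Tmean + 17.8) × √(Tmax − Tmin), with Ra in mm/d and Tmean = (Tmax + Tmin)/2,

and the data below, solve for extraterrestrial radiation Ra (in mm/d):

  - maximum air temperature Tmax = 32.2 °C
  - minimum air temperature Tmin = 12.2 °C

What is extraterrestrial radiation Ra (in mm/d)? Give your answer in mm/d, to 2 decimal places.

Tmean = 22.20 °C; √ΔT = 4.4721
Ra = ET₀ / [0.0023 × (Tmean+17.8) × √ΔT] = 5.08 / (0.0023 × 40.00 × 4.4721) = 12.347 mm/d

12.35 mm/d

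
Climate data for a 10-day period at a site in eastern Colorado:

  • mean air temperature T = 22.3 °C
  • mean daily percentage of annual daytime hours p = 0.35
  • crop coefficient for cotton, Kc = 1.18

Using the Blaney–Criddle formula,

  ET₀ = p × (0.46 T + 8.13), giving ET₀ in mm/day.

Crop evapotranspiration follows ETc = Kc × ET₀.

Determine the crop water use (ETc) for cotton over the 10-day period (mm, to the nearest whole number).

ET₀ = 0.35 × (0.46 × 22.3 + 8.13) = 0.35 × 18.388 = 6.4358 mm/d
ETc = Kc × ET₀ = 1.18 × 6.4358 = 7.5942 mm/d
Over 10 days: 7.5942 × 10 = 75.942 mm

76 mm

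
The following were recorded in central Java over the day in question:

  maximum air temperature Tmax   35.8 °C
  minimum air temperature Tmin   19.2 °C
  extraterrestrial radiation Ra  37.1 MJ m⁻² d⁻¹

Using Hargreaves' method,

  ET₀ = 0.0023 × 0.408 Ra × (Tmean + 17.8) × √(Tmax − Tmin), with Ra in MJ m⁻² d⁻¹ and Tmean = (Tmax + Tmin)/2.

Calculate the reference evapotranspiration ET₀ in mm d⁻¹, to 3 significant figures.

Tmean = (35.8 + 19.2)/2 = 27.50 °C
0.408 Ra = 0.408 × 37.1 = 15.1368 mm/d equivalent
ET₀ = 0.0023 × 15.1368 × (27.50 + 17.8) × √16.6 = 0.0023 × 15.1368 × 45.30 × 4.0743 = 6.4256 mm/d

6.43 mm d⁻¹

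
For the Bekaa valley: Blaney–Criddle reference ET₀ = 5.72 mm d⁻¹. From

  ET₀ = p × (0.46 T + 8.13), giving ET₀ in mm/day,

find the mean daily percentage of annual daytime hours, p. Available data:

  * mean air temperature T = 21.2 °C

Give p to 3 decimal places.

p = ET₀ / (0.46 T + 8.13) = 5.72 / (0.46 × 21.2 + 8.13) = 5.72 / 17.882 = 0.3199

0.320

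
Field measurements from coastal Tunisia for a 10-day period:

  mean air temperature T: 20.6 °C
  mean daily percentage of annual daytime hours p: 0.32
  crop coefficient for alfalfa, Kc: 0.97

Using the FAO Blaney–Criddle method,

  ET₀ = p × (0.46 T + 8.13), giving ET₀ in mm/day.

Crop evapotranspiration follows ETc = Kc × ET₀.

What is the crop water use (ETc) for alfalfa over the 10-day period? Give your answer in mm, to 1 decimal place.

54.6 mm

ET₀ = 0.32 × (0.46 × 20.6 + 8.13) = 0.32 × 17.606 = 5.6339 mm/d
ETc = Kc × ET₀ = 0.97 × 5.6339 = 5.4649 mm/d
Over 10 days: 5.4649 × 10 = 54.649 mm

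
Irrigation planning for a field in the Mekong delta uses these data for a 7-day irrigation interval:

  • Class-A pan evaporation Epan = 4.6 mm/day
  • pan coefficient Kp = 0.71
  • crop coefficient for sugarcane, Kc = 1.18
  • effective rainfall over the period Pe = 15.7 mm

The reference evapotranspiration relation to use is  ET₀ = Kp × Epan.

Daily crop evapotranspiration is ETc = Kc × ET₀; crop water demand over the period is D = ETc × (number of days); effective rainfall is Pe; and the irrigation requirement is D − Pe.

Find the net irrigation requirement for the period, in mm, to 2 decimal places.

11.28 mm

ET₀ = 0.71 × 4.6 = 3.2660 mm/d
ETc = Kc × ET₀ = 1.18 × 3.2660 = 3.8539 mm/d
Crop demand D = ETc × 7 d = 3.8539 × 7 = 26.977 mm
D − Pe = 26.977 − 15.7 = 11.277 mm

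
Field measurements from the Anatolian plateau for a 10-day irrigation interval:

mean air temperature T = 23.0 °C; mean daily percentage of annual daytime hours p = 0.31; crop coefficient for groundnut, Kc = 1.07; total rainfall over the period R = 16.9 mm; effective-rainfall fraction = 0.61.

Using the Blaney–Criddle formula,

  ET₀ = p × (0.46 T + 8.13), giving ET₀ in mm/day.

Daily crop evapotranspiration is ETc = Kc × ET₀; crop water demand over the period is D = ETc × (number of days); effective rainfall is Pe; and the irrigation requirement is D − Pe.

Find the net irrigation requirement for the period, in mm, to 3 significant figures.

51.8 mm

ET₀ = 0.31 × (0.46 × 23.0 + 8.13) = 0.31 × 18.710 = 5.8001 mm/d
ETc = Kc × ET₀ = 1.07 × 5.8001 = 6.2061 mm/d
Crop demand D = ETc × 10 d = 6.2061 × 10 = 62.061 mm
Pe = 0.61 × 16.9 = 10.309 mm
D − Pe = 62.061 − 10.309 = 51.752 mm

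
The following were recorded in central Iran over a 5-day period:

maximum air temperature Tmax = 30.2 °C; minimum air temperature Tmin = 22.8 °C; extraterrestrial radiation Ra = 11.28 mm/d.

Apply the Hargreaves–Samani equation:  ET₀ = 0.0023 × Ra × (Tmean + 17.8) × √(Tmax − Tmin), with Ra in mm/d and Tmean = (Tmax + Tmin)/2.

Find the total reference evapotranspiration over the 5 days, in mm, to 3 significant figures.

15.6 mm

Tmean = (30.2 + 22.8)/2 = 26.50 °C
ET₀ = 0.0023 × 11.28 × (26.50 + 17.8) × √7.4 = 0.0023 × 11.28 × 44.30 × 2.7203 = 3.1265 mm/d
Over 5 days: 3.1265 × 5 = 15.633 mm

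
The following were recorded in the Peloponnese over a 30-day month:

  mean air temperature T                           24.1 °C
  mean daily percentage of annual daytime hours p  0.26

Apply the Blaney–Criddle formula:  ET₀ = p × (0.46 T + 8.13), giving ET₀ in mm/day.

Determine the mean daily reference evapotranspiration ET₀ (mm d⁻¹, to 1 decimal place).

ET₀ = 0.26 × (0.46 × 24.1 + 8.13) = 0.26 × 19.216 = 4.9962 mm/d

5.0 mm d⁻¹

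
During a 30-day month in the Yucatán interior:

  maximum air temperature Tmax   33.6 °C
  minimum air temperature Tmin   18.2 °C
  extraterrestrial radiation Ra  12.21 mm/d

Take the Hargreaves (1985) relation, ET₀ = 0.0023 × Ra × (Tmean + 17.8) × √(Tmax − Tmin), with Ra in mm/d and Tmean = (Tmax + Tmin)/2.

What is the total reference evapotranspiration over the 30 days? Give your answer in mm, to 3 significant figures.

144 mm

Tmean = (33.6 + 18.2)/2 = 25.90 °C
ET₀ = 0.0023 × 12.21 × (25.90 + 17.8) × √15.4 = 0.0023 × 12.21 × 43.70 × 3.9243 = 4.8160 mm/d
Over 30 days: 4.8160 × 30 = 144.480 mm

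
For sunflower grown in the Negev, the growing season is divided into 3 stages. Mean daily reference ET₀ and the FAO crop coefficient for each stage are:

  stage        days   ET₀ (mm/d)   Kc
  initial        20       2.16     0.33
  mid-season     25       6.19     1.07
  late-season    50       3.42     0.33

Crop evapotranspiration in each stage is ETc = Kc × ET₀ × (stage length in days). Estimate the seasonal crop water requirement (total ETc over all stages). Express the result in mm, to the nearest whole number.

236 mm

initial: 0.33 × 2.16 × 20 = 14.26 mm
mid-season: 1.07 × 6.19 × 25 = 165.58 mm
late-season: 0.33 × 3.42 × 50 = 56.43 mm
Seasonal total = 236.27 mm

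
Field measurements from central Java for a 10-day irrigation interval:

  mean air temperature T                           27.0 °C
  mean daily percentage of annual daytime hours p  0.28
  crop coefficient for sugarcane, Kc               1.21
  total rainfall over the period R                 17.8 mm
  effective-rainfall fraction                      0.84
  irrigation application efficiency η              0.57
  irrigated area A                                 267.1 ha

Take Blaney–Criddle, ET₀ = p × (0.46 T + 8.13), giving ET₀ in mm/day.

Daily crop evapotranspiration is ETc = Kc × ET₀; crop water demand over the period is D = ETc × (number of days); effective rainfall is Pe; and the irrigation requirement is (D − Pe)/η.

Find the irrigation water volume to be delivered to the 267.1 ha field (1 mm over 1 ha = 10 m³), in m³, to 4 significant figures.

256200 m³

ET₀ = 0.28 × (0.46 × 27.0 + 8.13) = 0.28 × 20.550 = 5.7540 mm/d
ETc = Kc × ET₀ = 1.21 × 5.7540 = 6.9623 mm/d
Crop demand D = ETc × 10 d = 6.9623 × 10 = 69.623 mm
Pe = 0.84 × 17.8 = 14.952 mm
D − Pe = 69.623 − 14.952 = 54.671 mm
Gross irrigation = 54.671 / 0.57 = 95.914 mm
Volume = 95.914 mm × 267.1 ha × 10 = 256186.3 m³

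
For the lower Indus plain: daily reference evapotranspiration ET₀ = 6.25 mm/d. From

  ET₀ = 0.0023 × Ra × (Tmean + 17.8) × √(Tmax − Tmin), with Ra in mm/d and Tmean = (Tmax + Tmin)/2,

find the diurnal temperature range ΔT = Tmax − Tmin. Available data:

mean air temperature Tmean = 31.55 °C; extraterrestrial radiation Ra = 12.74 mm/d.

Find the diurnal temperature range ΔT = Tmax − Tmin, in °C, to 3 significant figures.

18.7 °C

√ΔT = ET₀ / [0.0023 × Ra × (Tmean+17.8)] = 6.25 / (0.0023 × 12.74 × 49.35) = 4.3221
ΔT = 4.3221² = 18.681 °C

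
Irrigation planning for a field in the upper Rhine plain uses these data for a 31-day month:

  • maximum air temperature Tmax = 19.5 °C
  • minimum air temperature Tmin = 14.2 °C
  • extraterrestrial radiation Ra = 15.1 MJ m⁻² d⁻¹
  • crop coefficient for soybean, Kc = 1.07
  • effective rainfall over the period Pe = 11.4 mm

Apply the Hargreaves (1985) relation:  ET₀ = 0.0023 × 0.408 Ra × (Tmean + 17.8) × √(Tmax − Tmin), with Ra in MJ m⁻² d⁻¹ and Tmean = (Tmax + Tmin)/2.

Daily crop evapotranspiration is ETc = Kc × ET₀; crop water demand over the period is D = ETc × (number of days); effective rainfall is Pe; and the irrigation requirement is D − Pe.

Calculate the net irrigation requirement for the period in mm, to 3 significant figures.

Tmean = (19.5 + 14.2)/2 = 16.85 °C
0.408 Ra = 0.408 × 15.1 = 6.1608 mm/d equivalent
ET₀ = 0.0023 × 6.1608 × (16.85 + 17.8) × √5.3 = 0.0023 × 6.1608 × 34.65 × 2.3022 = 1.1303 mm/d
ETc = Kc × ET₀ = 1.07 × 1.1303 = 1.2094 mm/d
Crop demand D = ETc × 31 d = 1.2094 × 31 = 37.491 mm
D − Pe = 37.491 − 11.4 = 26.091 mm

26.1 mm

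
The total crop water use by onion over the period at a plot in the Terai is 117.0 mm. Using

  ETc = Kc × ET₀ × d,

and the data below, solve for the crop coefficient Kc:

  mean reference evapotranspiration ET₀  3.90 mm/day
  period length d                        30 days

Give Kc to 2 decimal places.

1.00

ETc = Kc × ET₀ × d  ⇒  Kc = ETc / (ET₀ × d)
Kc = 117.0 / (3.90 × 30) = 117.0 / 117.00 = 1.0000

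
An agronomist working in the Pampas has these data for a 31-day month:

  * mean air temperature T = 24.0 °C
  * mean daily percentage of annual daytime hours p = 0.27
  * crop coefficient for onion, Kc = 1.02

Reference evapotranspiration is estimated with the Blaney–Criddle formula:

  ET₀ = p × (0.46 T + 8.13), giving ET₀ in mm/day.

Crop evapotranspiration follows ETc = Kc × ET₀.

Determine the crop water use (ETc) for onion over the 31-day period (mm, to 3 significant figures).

164 mm

ET₀ = 0.27 × (0.46 × 24.0 + 8.13) = 0.27 × 19.170 = 5.1759 mm/d
ETc = Kc × ET₀ = 1.02 × 5.1759 = 5.2794 mm/d
Over 31 days: 5.2794 × 31 = 163.661 mm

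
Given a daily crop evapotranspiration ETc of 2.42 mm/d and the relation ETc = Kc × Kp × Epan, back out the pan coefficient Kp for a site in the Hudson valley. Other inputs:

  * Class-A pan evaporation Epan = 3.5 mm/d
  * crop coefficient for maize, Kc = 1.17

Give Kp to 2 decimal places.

ETc = Kc × Kp × Epan  ⇒  Kp = ETc / (Kc × Epan)
Kp = 2.42 / (1.17 × 3.5) = 2.42 / 4.095 = 0.5910

0.59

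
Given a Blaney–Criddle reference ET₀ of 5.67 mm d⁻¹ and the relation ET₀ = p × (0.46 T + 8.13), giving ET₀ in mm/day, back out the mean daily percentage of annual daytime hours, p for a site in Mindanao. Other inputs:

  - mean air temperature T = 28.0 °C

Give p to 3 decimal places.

0.270

p = ET₀ / (0.46 T + 8.13) = 5.67 / (0.46 × 28.0 + 8.13) = 5.67 / 21.010 = 0.2699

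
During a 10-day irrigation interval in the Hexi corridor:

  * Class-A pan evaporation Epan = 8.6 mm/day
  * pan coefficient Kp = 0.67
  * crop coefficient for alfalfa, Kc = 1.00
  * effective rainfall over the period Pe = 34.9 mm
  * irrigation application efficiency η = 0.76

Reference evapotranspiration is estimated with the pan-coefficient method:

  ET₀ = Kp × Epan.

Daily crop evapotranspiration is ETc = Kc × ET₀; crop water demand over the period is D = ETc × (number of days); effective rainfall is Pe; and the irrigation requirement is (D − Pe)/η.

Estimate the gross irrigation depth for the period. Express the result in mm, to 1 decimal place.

ET₀ = 0.67 × 8.6 = 5.7620 mm/d
ETc = Kc × ET₀ = 1.00 × 5.7620 = 5.7620 mm/d
Crop demand D = ETc × 10 d = 5.7620 × 10 = 57.620 mm
D − Pe = 57.620 − 34.9 = 22.720 mm
Gross irrigation = 22.720 / 0.76 = 29.895 mm

29.9 mm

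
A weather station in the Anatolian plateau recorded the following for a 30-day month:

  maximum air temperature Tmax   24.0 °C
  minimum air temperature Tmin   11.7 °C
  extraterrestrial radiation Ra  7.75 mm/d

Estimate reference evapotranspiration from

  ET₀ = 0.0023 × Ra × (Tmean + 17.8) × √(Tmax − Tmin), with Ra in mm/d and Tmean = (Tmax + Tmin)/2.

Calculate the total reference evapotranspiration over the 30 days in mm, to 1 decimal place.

Tmean = (24.0 + 11.7)/2 = 17.85 °C
ET₀ = 0.0023 × 7.75 × (17.85 + 17.8) × √12.3 = 0.0023 × 7.75 × 35.65 × 3.5071 = 2.2286 mm/d
Over 30 days: 2.2286 × 30 = 66.858 mm

66.9 mm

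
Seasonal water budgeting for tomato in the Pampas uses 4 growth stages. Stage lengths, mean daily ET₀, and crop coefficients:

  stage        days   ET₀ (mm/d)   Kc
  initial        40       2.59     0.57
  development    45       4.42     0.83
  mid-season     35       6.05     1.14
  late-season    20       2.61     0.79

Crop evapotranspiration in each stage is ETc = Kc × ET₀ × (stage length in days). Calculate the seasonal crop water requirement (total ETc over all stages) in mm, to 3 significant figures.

initial: 0.57 × 2.59 × 40 = 59.05 mm
development: 0.83 × 4.42 × 45 = 165.09 mm
mid-season: 1.14 × 6.05 × 35 = 241.40 mm
late-season: 0.79 × 2.61 × 20 = 41.24 mm
Seasonal total = 506.78 mm

507 mm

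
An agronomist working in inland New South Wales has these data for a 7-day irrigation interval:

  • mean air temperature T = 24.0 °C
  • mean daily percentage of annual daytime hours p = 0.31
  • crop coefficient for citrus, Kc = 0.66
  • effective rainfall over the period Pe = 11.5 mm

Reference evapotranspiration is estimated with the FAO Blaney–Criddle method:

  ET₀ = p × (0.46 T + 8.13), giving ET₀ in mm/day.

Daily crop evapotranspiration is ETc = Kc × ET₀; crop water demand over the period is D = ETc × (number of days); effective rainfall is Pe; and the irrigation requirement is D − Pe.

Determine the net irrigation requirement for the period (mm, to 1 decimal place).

ET₀ = 0.31 × (0.46 × 24.0 + 8.13) = 0.31 × 19.170 = 5.9427 mm/d
ETc = Kc × ET₀ = 0.66 × 5.9427 = 3.9222 mm/d
Crop demand D = ETc × 7 d = 3.9222 × 7 = 27.455 mm
D − Pe = 27.455 − 11.5 = 15.955 mm

16.0 mm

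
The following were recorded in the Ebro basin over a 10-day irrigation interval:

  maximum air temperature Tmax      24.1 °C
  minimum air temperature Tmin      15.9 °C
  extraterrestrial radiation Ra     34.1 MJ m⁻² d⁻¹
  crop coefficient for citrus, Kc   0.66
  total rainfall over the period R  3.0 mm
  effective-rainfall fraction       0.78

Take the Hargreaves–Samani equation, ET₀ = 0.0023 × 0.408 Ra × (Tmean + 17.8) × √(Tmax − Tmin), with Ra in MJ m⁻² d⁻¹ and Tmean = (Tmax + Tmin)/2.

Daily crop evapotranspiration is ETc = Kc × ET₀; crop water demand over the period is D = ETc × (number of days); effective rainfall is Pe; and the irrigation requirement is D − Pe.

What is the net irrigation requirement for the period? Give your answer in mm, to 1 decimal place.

Tmean = (24.1 + 15.9)/2 = 20.00 °C
0.408 Ra = 0.408 × 34.1 = 13.9128 mm/d equivalent
ET₀ = 0.0023 × 13.9128 × (20.00 + 17.8) × √8.2 = 0.0023 × 13.9128 × 37.80 × 2.8636 = 3.4637 mm/d
ETc = Kc × ET₀ = 0.66 × 3.4637 = 2.2860 mm/d
Crop demand D = ETc × 10 d = 2.2860 × 10 = 22.860 mm
Pe = 0.78 × 3.0 = 2.340 mm
D − Pe = 22.860 − 2.340 = 20.520 mm

20.5 mm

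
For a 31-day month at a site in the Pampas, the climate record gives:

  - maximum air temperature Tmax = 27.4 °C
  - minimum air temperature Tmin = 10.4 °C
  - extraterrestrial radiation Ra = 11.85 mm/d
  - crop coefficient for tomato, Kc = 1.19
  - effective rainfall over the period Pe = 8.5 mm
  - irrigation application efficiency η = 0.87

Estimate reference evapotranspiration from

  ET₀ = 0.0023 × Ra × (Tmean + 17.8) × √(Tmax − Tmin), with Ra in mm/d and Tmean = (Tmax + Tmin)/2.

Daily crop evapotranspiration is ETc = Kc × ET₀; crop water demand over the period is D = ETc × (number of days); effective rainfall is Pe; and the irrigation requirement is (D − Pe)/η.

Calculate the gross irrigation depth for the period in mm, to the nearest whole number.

165 mm

Tmean = (27.4 + 10.4)/2 = 18.90 °C
ET₀ = 0.0023 × 11.85 × (18.90 + 17.8) × √17.0 = 0.0023 × 11.85 × 36.70 × 4.1231 = 4.1242 mm/d
ETc = Kc × ET₀ = 1.19 × 4.1242 = 4.9078 mm/d
Crop demand D = ETc × 31 d = 4.9078 × 31 = 152.142 mm
D − Pe = 152.142 − 8.5 = 143.642 mm
Gross irrigation = 143.642 / 0.87 = 165.106 mm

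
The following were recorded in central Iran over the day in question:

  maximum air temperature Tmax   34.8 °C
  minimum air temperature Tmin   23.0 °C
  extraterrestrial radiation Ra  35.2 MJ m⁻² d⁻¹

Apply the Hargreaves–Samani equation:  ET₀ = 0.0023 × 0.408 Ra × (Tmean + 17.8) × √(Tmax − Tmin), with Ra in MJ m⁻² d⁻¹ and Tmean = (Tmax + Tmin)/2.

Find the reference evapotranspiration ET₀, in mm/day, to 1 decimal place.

Tmean = (34.8 + 23.0)/2 = 28.90 °C
0.408 Ra = 0.408 × 35.2 = 14.3616 mm/d equivalent
ET₀ = 0.0023 × 14.3616 × (28.90 + 17.8) × √11.8 = 0.0023 × 14.3616 × 46.70 × 3.4351 = 5.2989 mm/d

5.3 mm/day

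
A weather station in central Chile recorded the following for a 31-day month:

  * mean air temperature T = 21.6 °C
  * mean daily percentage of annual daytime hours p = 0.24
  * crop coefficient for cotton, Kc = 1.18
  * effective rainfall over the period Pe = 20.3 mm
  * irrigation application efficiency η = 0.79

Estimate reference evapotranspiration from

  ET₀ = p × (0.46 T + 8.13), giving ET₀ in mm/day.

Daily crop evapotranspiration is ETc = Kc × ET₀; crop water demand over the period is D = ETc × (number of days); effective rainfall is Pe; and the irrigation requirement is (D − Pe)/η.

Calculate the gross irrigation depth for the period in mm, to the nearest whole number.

ET₀ = 0.24 × (0.46 × 21.6 + 8.13) = 0.24 × 18.066 = 4.3358 mm/d
ETc = Kc × ET₀ = 1.18 × 4.3358 = 5.1162 mm/d
Crop demand D = ETc × 31 d = 5.1162 × 31 = 158.602 mm
D − Pe = 158.602 − 20.3 = 138.302 mm
Gross irrigation = 138.302 / 0.79 = 175.066 mm

175 mm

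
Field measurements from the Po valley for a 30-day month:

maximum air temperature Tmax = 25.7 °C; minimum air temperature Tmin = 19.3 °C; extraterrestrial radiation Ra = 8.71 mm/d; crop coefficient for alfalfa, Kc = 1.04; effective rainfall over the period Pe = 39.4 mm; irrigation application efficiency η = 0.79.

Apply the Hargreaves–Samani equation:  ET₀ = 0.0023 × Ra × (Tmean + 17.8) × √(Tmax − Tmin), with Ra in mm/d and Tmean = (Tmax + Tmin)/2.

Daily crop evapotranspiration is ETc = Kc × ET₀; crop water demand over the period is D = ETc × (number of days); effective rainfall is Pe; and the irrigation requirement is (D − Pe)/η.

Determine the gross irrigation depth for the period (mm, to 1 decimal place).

Tmean = (25.7 + 19.3)/2 = 22.50 °C
ET₀ = 0.0023 × 8.71 × (22.50 + 17.8) × √6.4 = 0.0023 × 8.71 × 40.30 × 2.5298 = 2.0424 mm/d
ETc = Kc × ET₀ = 1.04 × 2.0424 = 2.1241 mm/d
Crop demand D = ETc × 30 d = 2.1241 × 30 = 63.723 mm
D − Pe = 63.723 − 39.4 = 24.323 mm
Gross irrigation = 24.323 / 0.79 = 30.789 mm

30.8 mm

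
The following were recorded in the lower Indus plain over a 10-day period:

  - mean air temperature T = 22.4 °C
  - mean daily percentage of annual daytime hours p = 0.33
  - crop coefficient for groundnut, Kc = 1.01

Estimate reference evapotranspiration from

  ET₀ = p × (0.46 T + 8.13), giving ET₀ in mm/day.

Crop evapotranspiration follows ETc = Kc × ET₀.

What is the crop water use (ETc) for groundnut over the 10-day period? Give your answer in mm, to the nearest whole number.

ET₀ = 0.33 × (0.46 × 22.4 + 8.13) = 0.33 × 18.434 = 6.0832 mm/d
ETc = Kc × ET₀ = 1.01 × 6.0832 = 6.1440 mm/d
Over 10 days: 6.1440 × 10 = 61.440 mm

61 mm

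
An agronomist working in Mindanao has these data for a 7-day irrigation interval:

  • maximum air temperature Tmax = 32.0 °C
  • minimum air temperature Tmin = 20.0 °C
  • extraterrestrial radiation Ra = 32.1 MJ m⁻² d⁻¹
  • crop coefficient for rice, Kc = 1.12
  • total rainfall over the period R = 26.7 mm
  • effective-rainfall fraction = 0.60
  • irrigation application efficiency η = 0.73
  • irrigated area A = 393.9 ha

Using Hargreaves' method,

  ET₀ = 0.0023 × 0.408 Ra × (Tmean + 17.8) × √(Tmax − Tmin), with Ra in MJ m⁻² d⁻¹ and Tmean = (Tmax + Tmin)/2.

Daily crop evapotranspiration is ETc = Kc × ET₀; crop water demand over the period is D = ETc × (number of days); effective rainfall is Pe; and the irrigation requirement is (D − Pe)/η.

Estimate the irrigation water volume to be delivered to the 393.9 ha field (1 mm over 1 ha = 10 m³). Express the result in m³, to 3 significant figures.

Tmean = (32.0 + 20.0)/2 = 26.00 °C
0.408 Ra = 0.408 × 32.1 = 13.0968 mm/d equivalent
ET₀ = 0.0023 × 13.0968 × (26.00 + 17.8) × √12.0 = 0.0023 × 13.0968 × 43.80 × 3.4641 = 4.5704 mm/d
ETc = Kc × ET₀ = 1.12 × 4.5704 = 5.1188 mm/d
Crop demand D = ETc × 7 d = 5.1188 × 7 = 35.832 mm
Pe = 0.60 × 26.7 = 16.020 mm
D − Pe = 35.832 − 16.020 = 19.812 mm
Gross irrigation = 19.812 / 0.73 = 27.140 mm
Volume = 27.140 mm × 393.9 ha × 10 = 106904.5 m³

107000 m³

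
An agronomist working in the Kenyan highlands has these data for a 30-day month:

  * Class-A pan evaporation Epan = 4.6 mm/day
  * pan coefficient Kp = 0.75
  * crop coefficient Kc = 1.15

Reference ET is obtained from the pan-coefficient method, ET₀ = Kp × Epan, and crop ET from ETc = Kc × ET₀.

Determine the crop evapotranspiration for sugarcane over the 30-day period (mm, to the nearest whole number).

119 mm

ET₀ = 0.75 × 4.6 = 3.4500 mm/d
ETc = Kc × ET₀ = 1.15 × 3.4500 = 3.9675 mm/d
Over 30 days: 3.9675 × 30 = 119.025 mm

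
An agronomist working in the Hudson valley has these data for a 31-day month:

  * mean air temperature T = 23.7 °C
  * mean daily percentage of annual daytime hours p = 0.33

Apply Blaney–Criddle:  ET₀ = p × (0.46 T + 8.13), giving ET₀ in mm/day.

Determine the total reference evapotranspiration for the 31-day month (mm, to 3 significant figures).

ET₀ = 0.33 × (0.46 × 23.7 + 8.13) = 0.33 × 19.032 = 6.2806 mm/d
Monthly total = 6.2806 × 31 = 194.699 mm

195 mm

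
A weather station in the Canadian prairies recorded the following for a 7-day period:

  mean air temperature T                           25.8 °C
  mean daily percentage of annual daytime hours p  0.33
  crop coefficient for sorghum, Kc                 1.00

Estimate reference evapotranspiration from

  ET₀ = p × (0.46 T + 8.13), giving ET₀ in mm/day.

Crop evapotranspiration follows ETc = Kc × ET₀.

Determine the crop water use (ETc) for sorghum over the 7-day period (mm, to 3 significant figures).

46.2 mm

ET₀ = 0.33 × (0.46 × 25.8 + 8.13) = 0.33 × 19.998 = 6.5993 mm/d
ETc = Kc × ET₀ = 1.00 × 6.5993 = 6.5993 mm/d
Over 7 days: 6.5993 × 7 = 46.195 mm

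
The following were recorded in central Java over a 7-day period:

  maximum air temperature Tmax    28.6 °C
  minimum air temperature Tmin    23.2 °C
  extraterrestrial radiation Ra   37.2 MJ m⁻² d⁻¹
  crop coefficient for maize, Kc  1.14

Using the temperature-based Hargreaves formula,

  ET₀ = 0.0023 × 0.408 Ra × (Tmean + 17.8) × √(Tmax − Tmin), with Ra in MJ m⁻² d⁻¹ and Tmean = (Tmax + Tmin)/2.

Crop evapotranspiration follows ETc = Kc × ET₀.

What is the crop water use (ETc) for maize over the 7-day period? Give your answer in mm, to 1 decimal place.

Tmean = (28.6 + 23.2)/2 = 25.90 °C
0.408 Ra = 0.408 × 37.2 = 15.1776 mm/d equivalent
ET₀ = 0.0023 × 15.1776 × (25.90 + 17.8) × √5.4 = 0.0023 × 15.1776 × 43.70 × 2.3238 = 3.5450 mm/d
ETc = Kc × ET₀ = 1.14 × 3.5450 = 4.0413 mm/d
Over 7 days: 4.0413 × 7 = 28.289 mm

28.3 mm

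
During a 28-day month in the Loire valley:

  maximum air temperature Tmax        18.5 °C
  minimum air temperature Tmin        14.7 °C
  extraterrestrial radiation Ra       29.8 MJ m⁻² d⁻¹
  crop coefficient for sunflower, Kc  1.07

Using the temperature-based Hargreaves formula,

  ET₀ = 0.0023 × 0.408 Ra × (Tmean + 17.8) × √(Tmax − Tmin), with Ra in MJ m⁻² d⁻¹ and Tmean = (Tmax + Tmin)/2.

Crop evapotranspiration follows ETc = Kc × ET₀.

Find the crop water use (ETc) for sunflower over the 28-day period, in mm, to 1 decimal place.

56.2 mm

Tmean = (18.5 + 14.7)/2 = 16.60 °C
0.408 Ra = 0.408 × 29.8 = 12.1584 mm/d equivalent
ET₀ = 0.0023 × 12.1584 × (16.60 + 17.8) × √3.8 = 0.0023 × 12.1584 × 34.40 × 1.9494 = 1.8753 mm/d
ETc = Kc × ET₀ = 1.07 × 1.8753 = 2.0066 mm/d
Over 28 days: 2.0066 × 28 = 56.185 mm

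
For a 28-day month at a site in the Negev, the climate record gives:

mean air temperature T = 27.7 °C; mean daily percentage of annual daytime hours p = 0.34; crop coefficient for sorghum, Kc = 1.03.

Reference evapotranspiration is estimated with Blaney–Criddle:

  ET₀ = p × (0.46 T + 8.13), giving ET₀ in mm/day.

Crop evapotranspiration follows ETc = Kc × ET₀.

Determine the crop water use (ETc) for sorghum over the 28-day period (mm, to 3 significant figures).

205 mm

ET₀ = 0.34 × (0.46 × 27.7 + 8.13) = 0.34 × 20.872 = 7.0965 mm/d
ETc = Kc × ET₀ = 1.03 × 7.0965 = 7.3094 mm/d
Over 28 days: 7.3094 × 28 = 204.663 mm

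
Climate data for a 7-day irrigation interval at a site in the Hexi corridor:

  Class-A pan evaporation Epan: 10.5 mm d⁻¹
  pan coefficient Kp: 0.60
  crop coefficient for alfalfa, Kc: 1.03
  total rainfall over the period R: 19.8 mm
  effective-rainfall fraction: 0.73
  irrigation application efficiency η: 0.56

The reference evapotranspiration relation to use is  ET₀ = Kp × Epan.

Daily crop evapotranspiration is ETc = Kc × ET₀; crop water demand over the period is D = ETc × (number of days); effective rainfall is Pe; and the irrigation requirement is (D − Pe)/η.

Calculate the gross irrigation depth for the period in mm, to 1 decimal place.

ET₀ = 0.60 × 10.5 = 6.3000 mm/d
ETc = Kc × ET₀ = 1.03 × 6.3000 = 6.4890 mm/d
Crop demand D = ETc × 7 d = 6.4890 × 7 = 45.423 mm
Pe = 0.73 × 19.8 = 14.454 mm
D − Pe = 45.423 − 14.454 = 30.969 mm
Gross irrigation = 30.969 / 0.56 = 55.302 mm

55.3 mm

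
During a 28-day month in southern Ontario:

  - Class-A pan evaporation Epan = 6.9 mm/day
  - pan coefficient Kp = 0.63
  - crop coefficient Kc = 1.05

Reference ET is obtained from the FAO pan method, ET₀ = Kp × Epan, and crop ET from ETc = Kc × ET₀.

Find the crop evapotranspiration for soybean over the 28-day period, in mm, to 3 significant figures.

128 mm

ET₀ = 0.63 × 6.9 = 4.3470 mm/d
ETc = Kc × ET₀ = 1.05 × 4.3470 = 4.5644 mm/d
Over 28 days: 4.5644 × 28 = 127.803 mm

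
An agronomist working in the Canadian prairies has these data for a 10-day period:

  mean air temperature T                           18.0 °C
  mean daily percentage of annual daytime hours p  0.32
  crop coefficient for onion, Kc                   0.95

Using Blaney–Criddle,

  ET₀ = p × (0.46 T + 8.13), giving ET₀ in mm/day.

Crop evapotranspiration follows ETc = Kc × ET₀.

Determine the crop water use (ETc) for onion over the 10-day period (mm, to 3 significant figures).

ET₀ = 0.32 × (0.46 × 18.0 + 8.13) = 0.32 × 16.410 = 5.2512 mm/d
ETc = Kc × ET₀ = 0.95 × 5.2512 = 4.9886 mm/d
Over 10 days: 4.9886 × 10 = 49.886 mm

49.9 mm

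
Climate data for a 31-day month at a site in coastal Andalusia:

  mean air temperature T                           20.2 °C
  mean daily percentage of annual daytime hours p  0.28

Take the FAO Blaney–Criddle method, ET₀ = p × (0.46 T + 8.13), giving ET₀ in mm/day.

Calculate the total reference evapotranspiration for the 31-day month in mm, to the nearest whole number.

ET₀ = 0.28 × (0.46 × 20.2 + 8.13) = 0.28 × 17.422 = 4.8782 mm/d
Monthly total = 4.8782 × 31 = 151.224 mm

151 mm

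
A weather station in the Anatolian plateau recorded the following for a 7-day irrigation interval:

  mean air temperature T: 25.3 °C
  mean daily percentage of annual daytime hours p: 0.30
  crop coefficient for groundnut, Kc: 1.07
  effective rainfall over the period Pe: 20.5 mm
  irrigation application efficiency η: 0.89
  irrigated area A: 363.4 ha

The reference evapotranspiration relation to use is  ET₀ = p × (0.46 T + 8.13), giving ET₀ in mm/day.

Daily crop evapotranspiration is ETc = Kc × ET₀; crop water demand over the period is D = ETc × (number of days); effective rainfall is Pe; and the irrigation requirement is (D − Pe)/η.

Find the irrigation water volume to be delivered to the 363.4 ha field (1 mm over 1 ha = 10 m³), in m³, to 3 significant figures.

97700 m³

ET₀ = 0.30 × (0.46 × 25.3 + 8.13) = 0.30 × 19.768 = 5.9304 mm/d
ETc = Kc × ET₀ = 1.07 × 5.9304 = 6.3455 mm/d
Crop demand D = ETc × 7 d = 6.3455 × 7 = 44.419 mm
D − Pe = 44.419 − 20.5 = 23.919 mm
Gross irrigation = 23.919 / 0.89 = 26.875 mm
Volume = 26.875 mm × 363.4 ha × 10 = 97663.8 m³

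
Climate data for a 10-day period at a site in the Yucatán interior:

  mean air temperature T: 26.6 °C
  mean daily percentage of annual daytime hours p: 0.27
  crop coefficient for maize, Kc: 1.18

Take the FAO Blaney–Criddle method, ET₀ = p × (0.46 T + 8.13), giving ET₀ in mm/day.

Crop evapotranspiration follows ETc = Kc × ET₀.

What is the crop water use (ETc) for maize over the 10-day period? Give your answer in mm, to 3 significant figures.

64.9 mm

ET₀ = 0.27 × (0.46 × 26.6 + 8.13) = 0.27 × 20.366 = 5.4988 mm/d
ETc = Kc × ET₀ = 1.18 × 5.4988 = 6.4886 mm/d
Over 10 days: 6.4886 × 10 = 64.886 mm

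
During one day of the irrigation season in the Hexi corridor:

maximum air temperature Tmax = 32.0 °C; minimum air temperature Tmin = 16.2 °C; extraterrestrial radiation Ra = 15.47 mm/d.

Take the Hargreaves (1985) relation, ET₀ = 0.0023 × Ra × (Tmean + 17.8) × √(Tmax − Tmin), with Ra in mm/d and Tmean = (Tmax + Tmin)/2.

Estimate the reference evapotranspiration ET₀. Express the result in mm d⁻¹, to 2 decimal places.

5.93 mm d⁻¹

Tmean = (32.0 + 16.2)/2 = 24.10 °C
ET₀ = 0.0023 × 15.47 × (24.10 + 17.8) × √15.8 = 0.0023 × 15.47 × 41.90 × 3.9749 = 5.9260 mm/d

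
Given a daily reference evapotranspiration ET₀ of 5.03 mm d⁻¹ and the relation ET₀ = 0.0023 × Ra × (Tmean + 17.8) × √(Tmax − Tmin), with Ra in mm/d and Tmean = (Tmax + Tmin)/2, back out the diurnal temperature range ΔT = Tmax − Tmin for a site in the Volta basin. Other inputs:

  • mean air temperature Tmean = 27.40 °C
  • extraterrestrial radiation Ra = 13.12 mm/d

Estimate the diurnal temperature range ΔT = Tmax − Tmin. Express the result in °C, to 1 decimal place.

13.6 °C

√ΔT = ET₀ / [0.0023 × Ra × (Tmean+17.8)] = 5.03 / (0.0023 × 13.12 × 45.20) = 3.6878
ΔT = 3.6878² = 13.600 °C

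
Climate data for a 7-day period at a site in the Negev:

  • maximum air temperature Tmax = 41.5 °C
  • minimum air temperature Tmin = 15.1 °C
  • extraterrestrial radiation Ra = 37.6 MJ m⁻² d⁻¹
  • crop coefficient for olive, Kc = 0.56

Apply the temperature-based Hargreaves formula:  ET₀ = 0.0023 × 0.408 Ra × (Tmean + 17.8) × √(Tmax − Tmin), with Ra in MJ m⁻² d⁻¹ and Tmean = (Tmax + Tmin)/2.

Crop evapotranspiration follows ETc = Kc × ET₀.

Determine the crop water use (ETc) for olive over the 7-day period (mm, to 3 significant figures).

Tmean = (41.5 + 15.1)/2 = 28.30 °C
0.408 Ra = 0.408 × 37.6 = 15.3408 mm/d equivalent
ET₀ = 0.0023 × 15.3408 × (28.30 + 17.8) × √26.4 = 0.0023 × 15.3408 × 46.10 × 5.1381 = 8.3576 mm/d
ETc = Kc × ET₀ = 0.56 × 8.3576 = 4.6803 mm/d
Over 7 days: 4.6803 × 7 = 32.762 mm

32.8 mm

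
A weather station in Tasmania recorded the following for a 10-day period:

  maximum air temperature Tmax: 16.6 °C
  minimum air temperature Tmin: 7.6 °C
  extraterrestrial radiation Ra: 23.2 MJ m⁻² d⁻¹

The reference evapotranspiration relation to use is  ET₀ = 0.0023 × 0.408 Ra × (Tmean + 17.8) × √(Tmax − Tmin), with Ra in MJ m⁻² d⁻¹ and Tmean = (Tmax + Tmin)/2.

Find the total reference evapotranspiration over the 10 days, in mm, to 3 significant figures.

19.5 mm

Tmean = (16.6 + 7.6)/2 = 12.10 °C
0.408 Ra = 0.408 × 23.2 = 9.4656 mm/d equivalent
ET₀ = 0.0023 × 9.4656 × (12.10 + 17.8) × √9.0 = 0.0023 × 9.4656 × 29.90 × 3.0000 = 1.9528 mm/d
Over 10 days: 1.9528 × 10 = 19.528 mm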